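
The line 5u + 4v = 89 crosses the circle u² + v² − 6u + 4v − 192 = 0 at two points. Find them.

From the line, v = (89 − 5u)/4. Substituting:
41u² − 1066u + 6273 = 0  ⟹  u² − 26u + 153 = 0
u = 17 or u = 9, giving (17, 1) and (9, 11).

(9, 11) and (17, 1)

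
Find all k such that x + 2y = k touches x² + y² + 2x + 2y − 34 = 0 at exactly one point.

For a tangent, require d(centre, line) = r = 6.
|1·(−1) + 2·(−1) − k| / √5 = 6
|k − (−3)| = 6√5.

k = −3 ± 6√5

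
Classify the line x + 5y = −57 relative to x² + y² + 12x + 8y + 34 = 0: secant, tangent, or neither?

d² = (1·(−6) + 5·(−4) − (−57))²/26 = 961/26; r² = 18.
Since d² > r², the line lies outside the circle.

neither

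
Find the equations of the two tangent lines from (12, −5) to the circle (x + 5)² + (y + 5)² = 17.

x + 4y = −8 and x − 4y = 32

A line y − (−5) = m(x − (12)) is tangent when its distance from (−5, −5) is √17:
[m·(−17) − (0)]² = 17(m² + 1)
16m² − 1 = 0, so m = −1/4 or m = 1/4.
Through (12, −5) these give x + 4y = −8 and x − 4y = 32.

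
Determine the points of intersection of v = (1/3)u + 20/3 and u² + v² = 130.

(−11, 3) and (7, 9)

From the line, v = (20 + u)/3. Substituting:
10u² + 40u − 770 = 0  ⟹  u² + 4u − 77 = 0
u = 7 or u = −11, giving (7, 9) and (−11, 3).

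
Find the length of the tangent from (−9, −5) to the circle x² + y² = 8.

7√2

Centre (0, 0), r² = 8. |PO|² = (−9)² + (−5)² = 106.
Power of the point: PT² = |PO|² − r² = 98, so PT = 7√2.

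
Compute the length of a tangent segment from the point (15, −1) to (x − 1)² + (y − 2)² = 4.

The centre is (1, 2) and r = 2. The square of the distance from P to the centre is 196 + 9 = 205.
Power of the point: PT² = |PO|² − r² = 201, so PT = √201.

√201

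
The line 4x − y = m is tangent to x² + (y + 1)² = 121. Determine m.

The line touches the circle iff its distance from (0, −1) is 11:
|4·0 − 1·(−1) − m| / √17 = 11
|m − (1)| = 11√17.

m = 1 ± 11√17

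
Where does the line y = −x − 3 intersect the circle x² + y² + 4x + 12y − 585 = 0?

From the line, y = −x − 3. Substituting:
2x² − 2x − 612 = 0  ⟹  x² − x − 306 = 0
x = 18 or x = −17, giving (18, −21) and (−17, 14).

(−17, 14) and (18, −21)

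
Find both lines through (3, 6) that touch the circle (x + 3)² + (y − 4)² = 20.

x + 2y = 15 and 2x − y = 0

Let a tangent through (3, 6) have slope m. Its distance from (−3, 4) must equal 2√5:
[m·(−6) − (−2)]² = 20(m² + 1)
2m² − 3m − 2 = 0, so m = −1/2 or m = 2.
Through (3, 6) these give x + 2y = 15 and 2x − y = 0.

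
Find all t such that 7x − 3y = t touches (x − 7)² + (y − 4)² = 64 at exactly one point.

Tangency holds when the distance from the centre (7, 4) to the line equals the radius 8:
|7·7 − 3·4 − t| / √58 = 8
|t − (37)| = 8√58.

t = 37 ± 8√58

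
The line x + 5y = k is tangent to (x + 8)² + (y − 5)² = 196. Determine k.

The line touches the circle iff its distance from (−8, 5) is 14:
|1·(−8) + 5·5 − k| / √26 = 14
|k − (17)| = 14√26.

k = 17 ± 14√26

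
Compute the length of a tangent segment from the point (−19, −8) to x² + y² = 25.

Centre (0, 0), r² = 25. |PO|² = (−19)² + (−8)² = 425.
By the tangent–radius right angle, tangent length = √(|PO|² − r²) = √400 = 20.

20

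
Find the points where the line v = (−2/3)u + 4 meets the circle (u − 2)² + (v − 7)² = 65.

(−6, 8) and (6, 0)

From the line, v = (12 − 2u)/3. Substituting:
13u² − 468 = 0  ⟹  u² − 36 = 0
u = 6 or u = −6, giving (6, 0) and (−6, 8).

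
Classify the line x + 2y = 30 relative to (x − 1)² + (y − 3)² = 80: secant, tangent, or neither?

neither

Substituting the line into the circle gives 5x² − 56x + 260 = 0.
Discriminant = (−56)² − 4·5·(260) = −2064 < 0.
No real roots: the line does not meet the circle.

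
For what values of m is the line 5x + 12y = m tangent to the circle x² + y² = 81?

The line touches the circle iff its distance from (0, 0) is 9:
|5·0 + 12·0 − m| / √169 = 9
|m| = 9·13, so m = 117 or m = −117.

m = −117 or m = 117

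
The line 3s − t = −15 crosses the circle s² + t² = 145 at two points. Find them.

From the line, t = 3s + 15. Substituting:
10s² + 90s + 80 = 0  ⟹  s² + 9s + 8 = 0
s = −1 or s = −8, giving (−1, 12) and (−8, −9).

(−8, −9) and (−1, 12)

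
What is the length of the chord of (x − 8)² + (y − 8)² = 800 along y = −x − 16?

24√2

Centre (8, 8), r² = 800. Perpendicular distance d from centre to line = |32| / √2 = 32/√2.
Half the chord is √(r² − d²) = √(288), so the full chord is 24√2.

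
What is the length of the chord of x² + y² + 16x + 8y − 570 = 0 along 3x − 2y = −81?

10√13

Substitute y = (81 + 3x)/2:
13x² + 598x + 5577 = 0  ⟹  x² + 46x + 429 = 0
x = −13 or x = −33, giving (−13, 21) and (−33, −9).
|(−13, 21) − (−33, −9)| = √((20)² + (30)²) = 10√13.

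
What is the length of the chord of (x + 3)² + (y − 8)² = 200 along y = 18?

20

Substitute y = 18:
x² + 6x − 91 = 0
x = 7 or x = −13, giving (7, 18) and (−13, 18).
|(7, 18) − (−13, 18)| = √((20)² + (0)²) = 20.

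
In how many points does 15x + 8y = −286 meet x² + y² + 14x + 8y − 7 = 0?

Substituting the line into the circle gives 289x² + 8516x + 63044 = 0.
Δ = 72522256 − 72878864 = −356608.
No real roots: the line does not meet the circle.

0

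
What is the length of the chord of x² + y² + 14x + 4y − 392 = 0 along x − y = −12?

29√2

Centre (−7, −2), r² = 445. Perpendicular distance d from centre to line = |7| / √2 = 7/√2.
Half the chord is √(r² − d²) = √(841/2), so the full chord is 29√2.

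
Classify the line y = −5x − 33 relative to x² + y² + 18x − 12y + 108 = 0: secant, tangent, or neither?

d² = (5·(−9) + 1·6 − (−33))²/26 = 18/13; r² = 9.
Since d² < r², the line cuts the circle twice.

secant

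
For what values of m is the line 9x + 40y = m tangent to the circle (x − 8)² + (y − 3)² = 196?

m = −382 or m = 766

The line touches the circle iff its distance from (8, 3) is 14:
|9·8 + 40·3 − m| / √1681 = 14
|m − (192)| = 14·41, so m = 766 or m = −382.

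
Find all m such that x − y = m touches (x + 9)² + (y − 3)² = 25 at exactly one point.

For a tangent, require d(centre, line) = r = 5.
|1·(−9) − 1·3 − m| / √2 = 5
|m − (−12)| = 5√2.

m = −12 ± 5√2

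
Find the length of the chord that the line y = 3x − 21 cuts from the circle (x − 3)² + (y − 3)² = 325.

Centre (3, 3), r² = 325. Perpendicular distance d from centre to line = |−15| / √10 = 15/√10.
Half the chord is √(r² − d²) = √(605/2), so the full chord is 11√10.

11√10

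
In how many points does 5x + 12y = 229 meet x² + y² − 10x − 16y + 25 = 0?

0

Centre (5, 8), r² = 64. Distance² from centre to line = (−108)²/169 = 11664/169.
Since d² > r², the line lies outside the circle.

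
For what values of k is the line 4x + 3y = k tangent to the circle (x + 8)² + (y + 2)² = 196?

k = −108 or k = 32

For a tangent, require d(centre, line) = r = 14.
|4·(−8) + 3·(−2) − k| / √25 = 14
|k − (−38)| = 14·5, so k = 32 or k = −108.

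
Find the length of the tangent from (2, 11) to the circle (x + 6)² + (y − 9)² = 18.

5√2

With centre O = (−6, 9), |OP|² = 68 and r² = 18.
The tangent meets the radius at right angles, so tangent² = |PO|² − r² = 68 − 18 = 50.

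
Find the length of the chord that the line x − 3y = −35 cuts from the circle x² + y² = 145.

3√10

Centre (0, 0), r² = 145. Perpendicular distance d from centre to line = |35| / √10 = 35/√10.
Chord = 2√(r² − d²) = 2·√(45/2) = 3√10.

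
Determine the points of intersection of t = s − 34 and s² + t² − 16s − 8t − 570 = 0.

Express t = s − 34 and substitute into the circle:
2s² − 92s + 858 = 0  ⟹  s² − 46s + 429 = 0
s = 33 or s = 13, giving (33, −1) and (13, −21).

(13, −21) and (33, −1)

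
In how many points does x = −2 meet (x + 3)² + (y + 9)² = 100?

2

Substituting the line into the circle gives y² + 18y − 18 = 0.
Δ = 324 − (−72) = 396.
Two real roots: the line is a secant.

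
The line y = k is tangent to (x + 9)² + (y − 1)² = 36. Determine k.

For a tangent, require d(centre, line) = r = 6.
|0·(−9) + 1·1 − k| / √1 = 6
|k − (1)| = 6, so k = 7 or k = −5.

k = −5 or k = 7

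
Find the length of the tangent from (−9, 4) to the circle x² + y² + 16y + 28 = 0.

3√21

The centre is (0, −8) and r = 6. The square of the distance from P to the centre is 81 + 144 = 225.
By the tangent–radius right angle, tangent length = √(|PO|² − r²) = √189 = 3√21.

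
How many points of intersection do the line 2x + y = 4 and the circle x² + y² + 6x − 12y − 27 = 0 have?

2

Centre (−3, 6), r² = 72. Distance² from centre to line = (−4)²/5 = 16/5.
Since d² < r², the line cuts the circle twice.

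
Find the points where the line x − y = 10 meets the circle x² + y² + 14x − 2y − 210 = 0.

Substitute y = x − 10:
2x² − 8x − 90 = 0  ⟹  x² − 4x − 45 = 0
x = 9 or x = −5, giving (9, −1) and (−5, −15).

(−5, −15) and (9, −1)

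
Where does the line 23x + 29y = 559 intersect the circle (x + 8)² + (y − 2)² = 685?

Substitute y = (559 − 23x)/29:
1370x² − 9590x − 271260 = 0  ⟹  x² − 7x − 198 = 0
x = 18 or x = −11, giving (18, 5) and (−11, 28).

(−11, 28) and (18, 5)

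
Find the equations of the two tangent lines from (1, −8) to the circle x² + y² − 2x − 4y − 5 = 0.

3x + y = −5 and 3x − y = 11

A line y − (−8) = m(x − (1)) is tangent when its distance from (1, 2) is √10:
(0m − (10))² = 10(m² + 1)
m² − 9 = 0, so m = −3 or m = 3.
Through (1, −8) these give 3x + y = −5 and 3x − y = 11.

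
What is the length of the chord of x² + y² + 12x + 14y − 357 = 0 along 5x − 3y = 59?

6√34

Substitute y = (−59 + 5x)/3:
34x² − 272x − 2210 = 0  ⟹  x² − 8x − 65 = 0
x = 13 or x = −5, giving (13, 2) and (−5, −28).
|(13, 2) − (−5, −28)| = √((18)² + (30)²) = 6√34.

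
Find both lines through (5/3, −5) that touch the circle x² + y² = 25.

y = −5 and 3x − 4y = 25

Write the tangent as mx − y + (−5 − m·(5/3)) = 0 and set its distance from the centre to 5:
[m·(−5/3) − (5)]² = 25(m² + 1)
4m² − 3m = 0, so m = 0 or m = 3/4.
With m = 0: y = −5. With m = 3/4: 3x − 4y = 25.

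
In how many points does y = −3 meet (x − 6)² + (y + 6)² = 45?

Substituting the line into the circle gives x² − 12x = 0.
Δ = 144 − 0 = 144.
Two real roots: the line is a secant.

2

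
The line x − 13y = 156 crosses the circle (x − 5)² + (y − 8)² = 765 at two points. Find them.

(−13, −13) and (26, −10)

Express y = (−156 + x)/13 and substitute into the circle:
170x² − 2210x − 57460 = 0  ⟹  x² − 13x − 338 = 0
x = 26 or x = −13, giving (26, −10) and (−13, −13).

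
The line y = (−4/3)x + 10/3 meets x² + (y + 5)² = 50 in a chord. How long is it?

10

Centre (0, −5), r² = 50. Perpendicular distance d from centre to line = |−25| / √25 = 25/√25.
Chord = 2√(r² − d²) = 2·√(25) = 10.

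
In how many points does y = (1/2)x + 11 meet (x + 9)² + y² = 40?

Substituting the line into the circle gives 5x² + 116x + 648 = 0.
Discriminant = (116)² − 4·5·(648) = 496 > 0.
Two real roots: the line is a secant.

2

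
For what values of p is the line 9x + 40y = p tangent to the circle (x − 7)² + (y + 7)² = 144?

For a tangent, require d(centre, line) = r = 12.
|9·7 + 40·(−7) − p| / √1681 = 12
|p − (−217)| = 12·41, so p = 275 or p = −709.

p = −709 or p = 275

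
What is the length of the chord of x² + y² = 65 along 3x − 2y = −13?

4√13

Express y = (13 + 3x)/2 and substitute into the circle:
13x² + 78x − 91 = 0  ⟹  x² + 6x − 7 = 0
x = 1 or x = −7, giving (1, 8) and (−7, −4).
Chord length = distance between (1, 8) and (−7, −4) = √208 = 4√13.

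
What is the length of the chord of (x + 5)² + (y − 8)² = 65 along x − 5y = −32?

3√26

The distance from (−5, 8) to the line is 13/√26, and r² = 65.
Half the chord is √(r² − d²) = √(117/2), so the full chord is 3√26.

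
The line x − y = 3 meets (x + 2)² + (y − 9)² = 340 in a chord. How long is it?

Express y = x − 3 and substitute into the circle:
2x² − 20x − 192 = 0  ⟹  x² − 10x − 96 = 0
x = 16 or x = −6, giving (16, 13) and (−6, −9).
Chord length = distance between (16, 13) and (−6, −9) = √968 = 22√2.

22√2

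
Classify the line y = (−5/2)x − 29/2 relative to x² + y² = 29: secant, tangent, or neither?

d² = (5·0 + 2·0 − (−29))²/29 = 29; r² = 29.
Since d² = r², the line is tangent.

tangent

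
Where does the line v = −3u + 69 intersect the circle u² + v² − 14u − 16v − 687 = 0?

(11, 36) and (27, −12)

Substitute v = −3u + 69:
10u² − 380u + 2970 = 0  ⟹  u² − 38u + 297 = 0
u = 27 or u = 11, giving (27, −12) and (11, 36).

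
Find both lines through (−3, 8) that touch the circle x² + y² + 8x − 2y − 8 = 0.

4x + 3y = 12 and 3x − 4y = −41

Let a tangent through (−3, 8) have slope m. Its distance from (−4, 1) must equal 5:
(−1m − (−7))² = 25(m² + 1)
12m² + 7m − 12 = 0, so m = −4/3 or m = 3/4.
With m = −4/3: 4x + 3y = 12. With m = 3/4: 3x − 4y = −41.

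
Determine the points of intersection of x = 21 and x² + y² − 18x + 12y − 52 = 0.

The line gives x = 21. Substituting into the circle:
y² + 12y + 11 = 0
y = −1 or y = −11, giving (21, −1) and (21, −11).

(21, −11) and (21, −1)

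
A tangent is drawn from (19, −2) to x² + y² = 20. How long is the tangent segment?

√345

The centre is (0, 0) and r = 2√5. The square of the distance from P to the centre is 361 + 4 = 365.
By the tangent–radius right angle, tangent length = √(|PO|² − r²) = √345.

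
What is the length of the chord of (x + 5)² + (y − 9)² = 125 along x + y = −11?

Express y = −x − 11 and substitute into the circle:
2x² + 50x + 300 = 0  ⟹  x² + 25x + 150 = 0
x = −10 or x = −15, giving (−10, −1) and (−15, 4).
Chord length = distance between (−10, −1) and (−15, 4) = √50 = 5√2.

5√2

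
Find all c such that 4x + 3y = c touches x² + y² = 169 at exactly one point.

The line touches the circle iff its distance from (0, 0) is 13:
|4·0 + 3·0 − c| / √25 = 13
|c| = 13·5, so c = 65 or c = −65.

c = −65 or c = 65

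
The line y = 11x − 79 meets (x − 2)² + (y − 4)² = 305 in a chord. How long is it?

Express y = 11x − 79 and substitute into the circle:
122x² − 1830x + 6588 = 0  ⟹  x² − 15x + 54 = 0
x = 9 or x = 6, giving (9, 20) and (6, −13).
Chord length = distance between (9, 20) and (6, −13) = √1098 = 3√122.

3√122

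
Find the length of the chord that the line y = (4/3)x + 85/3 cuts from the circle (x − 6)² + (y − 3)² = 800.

Centre (6, 3), r² = 800. Perpendicular distance d from centre to line = |100| / √25 = 100/√25.
Half the chord is √(r² − d²) = √(400), so the full chord is 40.

40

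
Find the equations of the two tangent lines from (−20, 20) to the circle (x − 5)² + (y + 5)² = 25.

A line y − (20) = m(x − (−20)) is tangent when its distance from (5, −5) is 5:
[m·(25) − (−25)]² = 25(m² + 1)
12m² + 25m + 12 = 0, so m = −4/3 or m = −3/4.
Through (−20, 20) these give 4x + 3y = −20 and 3x + 4y = 20.

4x + 3y = −20 and 3x + 4y = 20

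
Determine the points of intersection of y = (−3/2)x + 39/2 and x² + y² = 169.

Substitute y = (39 − 3x)/2:
13x² − 234x + 845 = 0  ⟹  x² − 18x + 65 = 0
x = 13 or x = 5, giving (13, 0) and (5, 12).

(5, 12) and (13, 0)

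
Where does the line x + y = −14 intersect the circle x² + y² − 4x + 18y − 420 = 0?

(−17, 3) and (14, −28)

Substitute y = −x − 14:
2x² + 6x − 476 = 0  ⟹  x² + 3x − 238 = 0
x = 14 or x = −17, giving (14, −28) and (−17, 3).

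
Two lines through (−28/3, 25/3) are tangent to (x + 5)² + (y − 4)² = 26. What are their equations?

Let a tangent through (−28/3, 25/3) have slope m. Its distance from (−5, 4) must equal √26:
[m·(13/3) − (−13/3)]² = 26(m² + 1)
5m² − 26m + 5 = 0, so m = 1/5 or m = 5.
With m = 1/5: x − 5y = −51. With m = 5: 5x − y = −55.

x − 5y = −51 and 5x − y = −55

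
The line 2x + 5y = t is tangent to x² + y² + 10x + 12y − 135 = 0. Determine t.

t = −40 ± 14√29

The line touches the circle iff its distance from (−5, −6) is 14:
|2·(−5) + 5·(−6) − t| / √29 = 14
|t − (−40)| = 14√29.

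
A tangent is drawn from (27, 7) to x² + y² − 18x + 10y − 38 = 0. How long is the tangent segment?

18

With centre O = (9, −5), |OP|² = 468 and r² = 144.
Power of the point: PT² = |PO|² − r² = 324, so PT = 18.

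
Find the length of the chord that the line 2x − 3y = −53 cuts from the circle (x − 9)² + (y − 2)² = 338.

2√13

Centre (9, 2), r² = 338. Perpendicular distance d from centre to line = |65| / √13 = 65/√13.
Half the chord is √(r² − d²) = √(13), so the full chord is 2√13.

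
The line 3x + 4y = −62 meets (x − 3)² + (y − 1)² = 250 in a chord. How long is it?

The distance from (3, 1) to the line is 75/√25, and r² = 250.
Half the chord is √(r² − d²) = √(25), so the full chord is 10.

10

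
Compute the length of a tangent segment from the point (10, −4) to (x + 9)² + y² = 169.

4√13

With centre O = (−9, 0), |OP|² = 377 and r² = 169.
By the tangent–radius right angle, tangent length = √(|PO|² − r²) = √208 = 4√13.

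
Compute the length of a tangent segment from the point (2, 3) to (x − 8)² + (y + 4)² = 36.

The centre is (8, −4) and r = 6. The square of the distance from P to the centre is 36 + 49 = 85.
The tangent meets the radius at right angles, so tangent² = |PO|² − r² = 85 − 36 = 49.

7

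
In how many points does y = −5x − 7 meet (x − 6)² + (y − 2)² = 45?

0

Substituting the line into the circle gives 26x² + 78x + 72 = 0.
Δ = 6084 − 7488 = −1404.
No real roots: the line does not meet the circle.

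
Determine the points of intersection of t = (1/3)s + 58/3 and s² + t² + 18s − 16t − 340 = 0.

(−31, 9) and (8, 22)

Substitute t = (58 + s)/3:
10s² + 230s − 2480 = 0  ⟹  s² + 23s − 248 = 0
s = 8 or s = −31, giving (8, 22) and (−31, 9).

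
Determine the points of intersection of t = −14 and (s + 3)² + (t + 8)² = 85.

Substitute t = −14:
s² + 6s − 40 = 0
s = 4 or s = −10, giving (4, −14) and (−10, −14).

(−10, −14) and (4, −14)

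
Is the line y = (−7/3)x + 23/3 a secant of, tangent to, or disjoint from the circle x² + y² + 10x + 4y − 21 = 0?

d² = (7·(−5) + 3·(−2) − (23))²/58 = 2048/29; r² = 50.
Since d² > r², the line lies outside the circle.

disjoint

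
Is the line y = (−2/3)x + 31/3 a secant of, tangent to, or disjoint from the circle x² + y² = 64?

Substituting the line into the circle gives 13x² − 124x + 385 = 0.
Discriminant = (−124)² − 4·13·(385) = −4644 < 0.
No real roots: the line does not meet the circle.

disjoint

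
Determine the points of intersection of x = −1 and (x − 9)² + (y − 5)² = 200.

The line gives x = −1. Substituting into the circle:
y² − 10y − 75 = 0
y = 15 or y = −5, giving (−1, 15) and (−1, −5).

(−1, −5) and (−1, 15)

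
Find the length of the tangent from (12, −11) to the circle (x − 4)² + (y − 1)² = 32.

4√11

With centre O = (4, 1), |OP|² = 208 and r² = 32.
The tangent meets the radius at right angles, so tangent² = |PO|² − r² = 208 − 32 = 176.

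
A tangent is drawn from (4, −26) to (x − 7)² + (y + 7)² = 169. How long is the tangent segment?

√201

Centre (7, −7), r² = 169. |PO|² = (−3)² + (−19)² = 370.
Power of the point: PT² = |PO|² − r² = 201, so PT = √201.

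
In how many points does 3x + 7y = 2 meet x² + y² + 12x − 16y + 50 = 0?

2

Substituting the line into the circle gives 58x² + 912x + 2230 = 0.
Δ = 831744 − 517360 = 314384.
Two real roots: the line is a secant.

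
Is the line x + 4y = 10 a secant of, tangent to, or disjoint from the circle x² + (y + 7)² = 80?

disjoint

Substituting the line into the circle gives 17x² − 76x + 164 = 0.
Discriminant = (−76)² − 4·17·(164) = −5376 < 0.
No real roots: the line does not meet the circle.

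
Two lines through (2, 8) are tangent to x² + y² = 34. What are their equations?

5x + 3y = 34 and 3x − 5y = −34

A line y − (8) = m(x − (2)) is tangent when its distance from (0, 0) is √34:
[m·(−2) − (−8)]² = 34(m² + 1)
15m² + 16m − 15 = 0, so m = −5/3 or m = 3/5.
Through (2, 8) these give 5x + 3y = 34 and 3x − 5y = −34.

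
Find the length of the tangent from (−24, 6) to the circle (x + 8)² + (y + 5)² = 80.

With centre O = (−8, −5), |OP|² = 377 and r² = 80.
Power of the point: PT² = |PO|² − r² = 297, so PT = 3√33.

3√33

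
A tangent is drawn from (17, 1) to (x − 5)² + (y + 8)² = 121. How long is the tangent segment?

2√26

With centre O = (5, −8), |OP|² = 225 and r² = 121.
Power of the point: PT² = |PO|² − r² = 104, so PT = 2√26.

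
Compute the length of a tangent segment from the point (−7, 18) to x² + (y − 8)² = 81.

2√17

With centre O = (0, 8), |OP|² = 149 and r² = 81.
Power of the point: PT² = |PO|² − r² = 68, so PT = 2√17.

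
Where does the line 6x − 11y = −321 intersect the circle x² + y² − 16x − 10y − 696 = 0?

Express y = (321 + 6x)/11 and substitute into the circle:
157x² + 1256x − 16485 = 0  ⟹  x² + 8x − 105 = 0
x = 7 or x = −15, giving (7, 33) and (−15, 21).

(−15, 21) and (7, 33)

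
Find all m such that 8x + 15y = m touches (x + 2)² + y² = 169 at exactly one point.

m = −237 or m = 205

Tangency holds when the distance from the centre (−2, 0) to the line equals the radius 13:
|8·(−2) + 15·0 − m| / √289 = 13
|m − (−16)| = 13·17, so m = 205 or m = −237.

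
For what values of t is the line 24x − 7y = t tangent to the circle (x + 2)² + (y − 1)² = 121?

t = −330 or t = 220

Tangency holds when the distance from the centre (−2, 1) to the line equals the radius 11:
|24·(−2) − 7·1 − t| / √625 = 11
|t − (−55)| = 11·25, so t = 220 or t = −330.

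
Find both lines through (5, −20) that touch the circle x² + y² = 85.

Let a tangent through (5, −20) have slope m. Its distance from (0, 0) must equal √85:
[m·(−5) − (20)]² = 85(m² + 1)
12m² − 40m − 63 = 0, so m = −7/6 or m = 9/2.
With m = −7/6: 7x + 6y = −85. With m = 9/2: 9x − 2y = 85.

7x + 6y = −85 and 9x − 2y = 85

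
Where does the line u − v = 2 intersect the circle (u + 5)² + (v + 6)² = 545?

Express v = u − 2 and substitute into the circle:
2u² + 18u − 504 = 0  ⟹  u² + 9u − 252 = 0
u = 12 or u = −21, giving (12, 10) and (−21, −23).

(−21, −23) and (12, 10)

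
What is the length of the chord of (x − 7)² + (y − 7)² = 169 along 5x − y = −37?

The distance from (7, 7) to the line is 65/√26, and r² = 169.
Chord = 2√(r² − d²) = 2·√(13/2) = √26.

√26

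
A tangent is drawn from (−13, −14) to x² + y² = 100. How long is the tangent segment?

√265

Centre (0, 0), r² = 100. |PO|² = (−13)² + (−14)² = 365.
Power of the point: PT² = |PO|² − r² = 265, so PT = √265.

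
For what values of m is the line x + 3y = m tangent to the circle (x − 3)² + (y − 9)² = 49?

Tangency holds when the distance from the centre (3, 9) to the line equals the radius 7:
|1·3 + 3·9 − m| / √10 = 7
|m − (30)| = 7√10.

m = 30 ± 7√10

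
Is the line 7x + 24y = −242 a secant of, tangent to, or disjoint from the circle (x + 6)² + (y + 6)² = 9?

Substituting the line into the circle gives 625x² + 8284x + 25156 = 0.
Δ = 68624656 − 62890000 = 5734656.
Two real roots: the line is a secant.

secant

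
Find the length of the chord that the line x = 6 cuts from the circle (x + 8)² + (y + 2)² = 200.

4

The line gives x = 6. Substituting into the circle:
y² + 4y = 0
y = 0 or y = −4, giving (6, 0) and (6, −4).
Chord length = distance between (6, 0) and (6, −4) = √16 = 4.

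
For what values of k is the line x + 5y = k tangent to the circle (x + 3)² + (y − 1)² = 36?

k = 2 ± 6√26

The line touches the circle iff its distance from (−3, 1) is 6:
|1·(−3) + 5·1 − k| / √26 = 6
|k − (2)| = 6√26.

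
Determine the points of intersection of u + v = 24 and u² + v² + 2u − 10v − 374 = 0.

From the line, v = −u + 24. Substituting:
2u² − 36u − 38 = 0  ⟹  u² − 18u − 19 = 0
u = 19 or u = −1, giving (19, 5) and (−1, 25).

(−1, 25) and (19, 5)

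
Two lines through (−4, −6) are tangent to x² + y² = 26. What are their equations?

Write the tangent as mx − y + (−6 − m·(−4)) = 0 and set its distance from the centre to √26:
(4m − (6))² = 26(m² + 1)
5m² + 24m − 5 = 0, so m = −5 or m = 1/5.
With m = −5: 5x + y = −26. With m = 1/5: x − 5y = 26.

5x + y = −26 and x − 5y = 26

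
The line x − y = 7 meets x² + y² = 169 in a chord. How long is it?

17√2

Centre (0, 0), r² = 169. Perpendicular distance d from centre to line = |−7| / √2 = 7/√2.
Chord = 2√(r² − d²) = 2·√(289/2) = 17√2.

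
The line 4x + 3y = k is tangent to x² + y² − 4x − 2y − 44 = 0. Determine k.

The line touches the circle iff its distance from (2, 1) is 7:
|4·2 + 3·1 − k| / √25 = 7
|k − (11)| = 7·5, so k = 46 or k = −24.

k = −24 or k = 46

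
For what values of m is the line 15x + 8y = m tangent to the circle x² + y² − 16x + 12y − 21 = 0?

m = −115 or m = 259

The line touches the circle iff its distance from (8, −6) is 11:
|15·8 + 8·(−6) − m| / √289 = 11
|m − (72)| = 11·17, so m = 259 or m = −115.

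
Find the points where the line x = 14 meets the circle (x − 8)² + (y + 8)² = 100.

(14, −16) and (14, 0)

The line gives x = 14. Substituting into the circle:
y² + 16y = 0
y = 0 or y = −16, giving (14, 0) and (14, −16).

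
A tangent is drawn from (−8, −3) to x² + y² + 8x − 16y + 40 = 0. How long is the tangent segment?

With centre O = (−4, 8), |OP|² = 137 and r² = 40.
The tangent meets the radius at right angles, so tangent² = |PO|² − r² = 137 − 40 = 97.

√97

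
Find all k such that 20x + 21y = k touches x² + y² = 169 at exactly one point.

k = −377 or k = 377

For a tangent, require d(centre, line) = r = 13.
|20·0 + 21·0 − k| / √841 = 13
|k| = 13·29, so k = 377 or k = −377.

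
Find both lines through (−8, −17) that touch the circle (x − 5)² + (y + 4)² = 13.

Let a tangent through (−8, −17) have slope m. Its distance from (5, −4) must equal √13:
[m·(13) − (13)]² = 13(m² + 1)
6m² − 13m + 6 = 0, so m = 3/2 or m = 2/3.
With m = 3/2: 3x − 2y = 10. With m = 2/3: 2x − 3y = 35.

3x − 2y = 10 and 2x − 3y = 35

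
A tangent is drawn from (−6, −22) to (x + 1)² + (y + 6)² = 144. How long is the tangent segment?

√137

With centre O = (−1, −6), |OP|² = 281 and r² = 144.
By the tangent–radius right angle, tangent length = √(|PO|² − r²) = √137.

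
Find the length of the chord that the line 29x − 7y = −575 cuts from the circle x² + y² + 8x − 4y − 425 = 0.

Centre (−4, 2), r² = 445. Perpendicular distance d from centre to line = |445| / √890 = 445/√890.
Half the chord is √(r² − d²) = √(445/2), so the full chord is √890.

√890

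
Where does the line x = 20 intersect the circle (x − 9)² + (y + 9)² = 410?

The line gives x = 20. Substituting into the circle:
y² + 18y − 208 = 0
y = 8 or y = −26, giving (20, 8) and (20, −26).

(20, −26) and (20, 8)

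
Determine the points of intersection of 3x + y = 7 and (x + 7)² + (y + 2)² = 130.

(0, 7) and (4, −5)

Express y = −3x + 7 and substitute into the circle:
10x² − 40x = 0  ⟹  x² − 4x = 0
x = 4 or x = 0, giving (4, −5) and (0, 7).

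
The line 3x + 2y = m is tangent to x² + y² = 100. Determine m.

For a tangent, require d(centre, line) = r = 10.
|3·0 + 2·0 − m| / √13 = 10
|m| = 10√13.

m = ±10√13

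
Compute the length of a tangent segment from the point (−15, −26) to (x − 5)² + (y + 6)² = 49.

With centre O = (5, −6), |OP|² = 800 and r² = 49.
Power of the point: PT² = |PO|² − r² = 751, so PT = √751.

√751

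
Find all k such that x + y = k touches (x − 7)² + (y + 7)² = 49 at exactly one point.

k = ±7√2

Tangency holds when the distance from the centre (7, −7) to the line equals the radius 7:
|1·7 + 1·(−7) − k| / √2 = 7
|k| = 7√2.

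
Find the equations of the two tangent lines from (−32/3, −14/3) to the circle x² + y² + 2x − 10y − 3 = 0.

Write the tangent as mx − y + (−14/3 − m·(−32/3)) = 0 and set its distance from the centre to √29:
(29/3m − (29/3))² = 29(m² + 1)
10m² − 29m + 10 = 0, so m = 2/5 or m = 5/2.
Through (−32/3, −14/3) these give 2x − 5y = 2 and 5x − 2y = −44.

2x − 5y = 2 and 5x − 2y = −44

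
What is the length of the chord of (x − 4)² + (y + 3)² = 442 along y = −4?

The distance from (4, −3) to the line is 1, and r² = 442.
Half the chord is √(r² − d²) = √(441), so the full chord is 42.

42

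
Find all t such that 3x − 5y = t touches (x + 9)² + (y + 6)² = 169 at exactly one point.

t = 3 ± 13√34

The line touches the circle iff its distance from (−9, −6) is 13:
|3·(−9) − 5·(−6) − t| / √34 = 13
|t − (3)| = 13√34.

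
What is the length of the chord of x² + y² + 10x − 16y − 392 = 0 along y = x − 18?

The distance from (−5, 8) to the line is 31/√2, and r² = 481.
Chord = 2√(r² − d²) = 2·√(1/2) = √2.

√2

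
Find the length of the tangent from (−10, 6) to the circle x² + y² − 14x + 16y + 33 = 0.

9√5

With centre O = (7, −8), |OP|² = 485 and r² = 80.
By the tangent–radius right angle, tangent length = √(|PO|² − r²) = √405 = 9√5.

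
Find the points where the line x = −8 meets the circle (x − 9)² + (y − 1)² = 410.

The line gives x = −8. Substituting into the circle:
y² − 2y − 120 = 0
y = 12 or y = −10, giving (−8, 12) and (−8, −10).

(−8, −10) and (−8, 12)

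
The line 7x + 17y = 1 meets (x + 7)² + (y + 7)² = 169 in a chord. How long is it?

From the line, y = (1 − 7x)/17. Substituting:
338x² + 2366x − 20280 = 0  ⟹  x² + 7x − 60 = 0
x = 5 or x = −12, giving (5, −2) and (−12, 5).
Chord length = distance between (5, −2) and (−12, 5) = √338 = 13√2.

13√2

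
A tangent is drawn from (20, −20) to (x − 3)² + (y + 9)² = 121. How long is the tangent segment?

Centre (3, −9), r² = 121. |PO|² = (17)² + (−11)² = 410.
By the tangent–radius right angle, tangent length = √(|PO|² − r²) = √289 = 17.

17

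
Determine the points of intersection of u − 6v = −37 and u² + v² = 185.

Express v = (37 + u)/6 and substitute into the circle:
37u² + 74u − 5291 = 0  ⟹  u² + 2u − 143 = 0
u = 11 or u = −13, giving (11, 8) and (−13, 4).

(−13, 4) and (11, 8)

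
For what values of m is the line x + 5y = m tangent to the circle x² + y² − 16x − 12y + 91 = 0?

The line touches the circle iff its distance from (8, 6) is 3:
|1·8 + 5·6 − m| / √26 = 3
|m − (38)| = 3√26.

m = 38 ± 3√26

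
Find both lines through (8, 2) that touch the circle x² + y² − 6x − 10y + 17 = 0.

Let a tangent through (8, 2) have slope m. Its distance from (3, 5) must equal √17:
(−5m − (3))² = 17(m² + 1)
4m² + 15m − 4 = 0, so m = 1/4 or m = −4.
Through (8, 2) these give x − 4y = 0 and 4x + y = 34.

x − 4y = 0 and 4x + y = 34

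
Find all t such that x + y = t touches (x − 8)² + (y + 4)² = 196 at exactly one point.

For a tangent, require d(centre, line) = r = 14.
|1·8 + 1·(−4) − t| / √2 = 14
|t − (4)| = 14√2.

t = 4 ± 14√2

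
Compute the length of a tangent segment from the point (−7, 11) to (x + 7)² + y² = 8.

Centre (−7, 0), r² = 8. |PO|² = (0)² + (11)² = 121.
By the tangent–radius right angle, tangent length = √(|PO|² − r²) = √113.

√113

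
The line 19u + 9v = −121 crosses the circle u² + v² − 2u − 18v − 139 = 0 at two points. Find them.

Substitute v = (−121 − 19u)/9:
442u² + 7514u + 22984 = 0  ⟹  u² + 17u + 52 = 0
u = −4 or u = −13, giving (−4, −5) and (−13, 14).

(−13, 14) and (−4, −5)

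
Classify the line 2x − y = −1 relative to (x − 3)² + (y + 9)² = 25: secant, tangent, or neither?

neither

d² = (2·3 − 1·(−9) − (−1))²/5 = 256/5; r² = 25.
Since d² > r², the line lies outside the circle.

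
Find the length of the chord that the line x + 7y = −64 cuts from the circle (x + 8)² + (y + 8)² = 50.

The distance from (−8, −8) to the line is 0/√50, and r² = 50.
Chord = 2√(r² − d²) = 2·√(50) = 10√2.

10√2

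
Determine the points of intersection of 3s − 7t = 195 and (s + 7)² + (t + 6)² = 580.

Substitute t = (−195 + 3s)/7:
58s² − 232s − 2610 = 0  ⟹  s² − 4s − 45 = 0
s = 9 or s = −5, giving (9, −24) and (−5, −30).

(−5, −30) and (9, −24)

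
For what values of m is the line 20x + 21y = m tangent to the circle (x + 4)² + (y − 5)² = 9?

Tangency holds when the distance from the centre (−4, 5) to the line equals the radius 3:
|20·(−4) + 21·5 − m| / √841 = 3
|m − (25)| = 3·29, so m = 112 or m = −62.

m = −62 or m = 112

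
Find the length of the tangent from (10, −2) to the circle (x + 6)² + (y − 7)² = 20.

The centre is (−6, 7) and r = 2√5. The square of the distance from P to the centre is 256 + 81 = 337.
The tangent meets the radius at right angles, so tangent² = |PO|² − r² = 337 − 20 = 317.

√317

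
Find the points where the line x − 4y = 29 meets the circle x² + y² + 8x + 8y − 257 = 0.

Express y = (−29 + x)/4 and substitute into the circle:
17x² + 102x − 4199 = 0  ⟹  x² + 6x − 247 = 0
x = 13 or x = −19, giving (13, −4) and (−19, −12).

(−19, −12) and (13, −4)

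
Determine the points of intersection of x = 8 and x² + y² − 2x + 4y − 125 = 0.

The line gives x = 8. Substituting into the circle:
y² + 4y − 77 = 0
y = 7 or y = −11, giving (8, 7) and (8, −11).

(8, −11) and (8, 7)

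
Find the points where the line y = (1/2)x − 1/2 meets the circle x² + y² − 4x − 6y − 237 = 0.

(−11, −6) and (17, 8)

Express y = (−1 + x)/2 and substitute into the circle:
5x² − 30x − 935 = 0  ⟹  x² − 6x − 187 = 0
x = 17 or x = −11, giving (17, 8) and (−11, −6).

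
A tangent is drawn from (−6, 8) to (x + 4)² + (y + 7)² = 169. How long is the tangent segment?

2√15

The centre is (−4, −7) and r = 13. The square of the distance from P to the centre is 4 + 225 = 229.
The tangent meets the radius at right angles, so tangent² = |PO|² − r² = 229 − 169 = 60.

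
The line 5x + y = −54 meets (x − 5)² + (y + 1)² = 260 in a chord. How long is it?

2√26

Centre (5, −1), r² = 260. Perpendicular distance d from centre to line = |78| / √26 = 78/√26.
Chord = 2√(r² − d²) = 2·√(26) = 2√26.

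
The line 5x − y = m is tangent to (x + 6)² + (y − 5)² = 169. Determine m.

m = −35 ± 13√26

Tangency holds when the distance from the centre (−6, 5) to the line equals the radius 13:
|5·(−6) − 1·5 − m| / √26 = 13
|m − (−35)| = 13√26.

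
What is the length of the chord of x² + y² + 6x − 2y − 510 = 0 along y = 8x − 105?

4√65

Substitute y = 8x − 105:
65x² − 1690x + 10725 = 0  ⟹  x² − 26x + 165 = 0
x = 15 or x = 11, giving (15, 15) and (11, −17).
|(15, 15) − (11, −17)| = √((4)² + (32)²) = 4√65.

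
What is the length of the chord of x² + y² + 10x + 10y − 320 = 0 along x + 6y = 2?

6√37

From the line, y = (2 − x)/6. Substituting:
37x² + 296x − 11396 = 0  ⟹  x² + 8x − 308 = 0
x = 14 or x = −22, giving (14, −2) and (−22, 4).
Chord length = distance between (14, −2) and (−22, 4) = √1332 = 6√37.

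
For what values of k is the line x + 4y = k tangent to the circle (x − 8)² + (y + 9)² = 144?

k = −28 ± 12√17

The line touches the circle iff its distance from (8, −9) is 12:
|1·8 + 4·(−9) − k| / √17 = 12
|k − (−28)| = 12√17.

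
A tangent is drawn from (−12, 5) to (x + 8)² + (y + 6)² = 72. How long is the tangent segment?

√65

The centre is (−8, −6) and r = 6√2. The square of the distance from P to the centre is 16 + 121 = 137.
The tangent meets the radius at right angles, so tangent² = |PO|² − r² = 137 − 72 = 65.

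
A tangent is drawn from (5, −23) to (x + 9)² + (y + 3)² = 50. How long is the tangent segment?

Centre (−9, −3), r² = 50. |PO|² = (14)² + (−20)² = 596.
By the tangent–radius right angle, tangent length = √(|PO|² − r²) = √546.

√546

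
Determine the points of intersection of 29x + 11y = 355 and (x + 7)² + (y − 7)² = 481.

(2, 27) and (13, −2)

Substitute y = (355 − 29x)/11:
962x² − 14430x + 25012 = 0  ⟹  x² − 15x + 26 = 0
x = 13 or x = 2, giving (13, −2) and (2, 27).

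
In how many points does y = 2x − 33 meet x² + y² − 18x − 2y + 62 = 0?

Substituting the line into the circle gives 5x² − 154x + 1217 = 0.
Δ = 23716 − 24340 = −624.
No real roots: the line does not meet the circle.

0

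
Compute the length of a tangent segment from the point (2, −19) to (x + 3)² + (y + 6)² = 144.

Centre (−3, −6), r² = 144. |PO|² = (5)² + (−13)² = 194.
Power of the point: PT² = |PO|² − r² = 50, so PT = 5√2.

5√2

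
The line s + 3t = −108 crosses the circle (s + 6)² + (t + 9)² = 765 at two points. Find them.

Substitute t = (−108 − s)/3:
10s² + 270s = 0  ⟹  s² + 27s = 0
s = 0 or s = −27, giving (0, −36) and (−27, −27).

(−27, −27) and (0, −36)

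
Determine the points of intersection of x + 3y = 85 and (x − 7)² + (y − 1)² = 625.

(7, 26) and (22, 21)

Express y = (85 − x)/3 and substitute into the circle:
10x² − 290x + 1540 = 0  ⟹  x² − 29x + 154 = 0
x = 22 or x = 7, giving (22, 21) and (7, 26).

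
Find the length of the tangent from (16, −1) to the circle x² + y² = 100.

√157

With centre O = (0, 0), |OP|² = 257 and r² = 100.
The tangent meets the radius at right angles, so tangent² = |PO|² − r² = 257 − 100 = 157.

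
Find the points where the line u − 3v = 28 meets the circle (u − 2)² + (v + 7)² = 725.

(−23, −17) and (28, 0)

Express v = (−28 + u)/3 and substitute into the circle:
10u² − 50u − 6440 = 0  ⟹  u² − 5u − 644 = 0
u = 28 or u = −23, giving (28, 0) and (−23, −17).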